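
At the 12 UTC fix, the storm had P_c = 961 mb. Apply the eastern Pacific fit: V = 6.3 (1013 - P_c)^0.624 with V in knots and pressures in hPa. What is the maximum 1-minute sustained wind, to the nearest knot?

74 kt

ΔP = 1013 − 961 = 52 mb.
52^0.624 ≈ 11.770.
V ≈ 6.3 × 11.770 ≈ 74.2 kt.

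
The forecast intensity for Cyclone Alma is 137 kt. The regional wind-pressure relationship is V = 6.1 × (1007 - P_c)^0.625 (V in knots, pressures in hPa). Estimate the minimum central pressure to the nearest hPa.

ΔP = (V / 6.1)^(1/0.625) = (137/6.1)^1.600.
137/6.1 = 22.459; 22.459^1.600 ≈ 145.29 hPa.
P_c = 1007 − 145.29 = 861.71 ≈ 862 hPa.

862 hPa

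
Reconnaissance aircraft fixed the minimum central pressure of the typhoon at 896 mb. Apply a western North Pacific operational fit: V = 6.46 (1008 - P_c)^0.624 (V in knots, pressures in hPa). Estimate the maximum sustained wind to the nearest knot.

ΔP = 1008 − 896 = 112 mb.
112^0.624 ≈ 18.998.
V ≈ 6.46 × 18.998 ≈ 122.7 kt.

123 kt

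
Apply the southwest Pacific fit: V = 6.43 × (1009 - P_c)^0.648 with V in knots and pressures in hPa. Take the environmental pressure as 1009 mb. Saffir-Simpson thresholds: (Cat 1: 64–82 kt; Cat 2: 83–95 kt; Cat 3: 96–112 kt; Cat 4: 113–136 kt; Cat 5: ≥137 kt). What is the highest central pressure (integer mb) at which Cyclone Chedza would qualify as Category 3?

944 mb

Category 3 begins at V = 96 kt.
Required ΔP = (96/6.43)^(1/0.648) = 14.930^1.543 ≈ 64.84 mb.
P_c ≤ 1009 − 64.84 = 944.16, so the highest integer P_c is 944 mb.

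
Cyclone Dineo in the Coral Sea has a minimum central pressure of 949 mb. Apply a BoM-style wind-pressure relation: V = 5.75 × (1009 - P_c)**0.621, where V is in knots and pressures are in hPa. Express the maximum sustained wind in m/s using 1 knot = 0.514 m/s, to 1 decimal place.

ΔP = 1009 − 949 = 60 mb.
V ≈ 5.75 × 60^0.621 = 5.75 × 12.713 ≈ 73.097 kt.
73.097 × 0.514 ≈ 37.57 m/s → 37.6 m/s.

37.6 m/s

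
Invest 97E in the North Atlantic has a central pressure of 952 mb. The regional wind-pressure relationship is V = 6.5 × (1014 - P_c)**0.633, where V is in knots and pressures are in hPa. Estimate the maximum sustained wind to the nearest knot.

ΔP = 1014 − 952 = 62 mb.
62^0.633 ≈ 13.633.
V ≈ 6.5 × 13.633 ≈ 88.6 kt.

89 kt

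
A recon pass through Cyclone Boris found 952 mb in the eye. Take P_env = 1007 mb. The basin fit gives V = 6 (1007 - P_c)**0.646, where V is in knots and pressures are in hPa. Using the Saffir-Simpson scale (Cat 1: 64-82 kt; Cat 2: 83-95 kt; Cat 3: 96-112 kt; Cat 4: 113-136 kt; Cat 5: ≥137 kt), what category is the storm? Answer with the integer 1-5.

1

ΔP = 1007 − 952 = 55 mb.
V ≈ 6 × 55^0.646 = 6 × 13.31 ≈ 80 kt.
80 kt falls in the Category 1 band.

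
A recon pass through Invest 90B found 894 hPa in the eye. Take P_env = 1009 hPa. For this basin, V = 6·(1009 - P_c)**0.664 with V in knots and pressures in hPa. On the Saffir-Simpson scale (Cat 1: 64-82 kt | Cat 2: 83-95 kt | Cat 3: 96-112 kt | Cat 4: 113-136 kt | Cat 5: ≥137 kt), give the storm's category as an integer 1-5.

5

ΔP = 1009 − 894 = 115 hPa.
V ≈ 6 × 115^0.664 = 6 × 23.35 ≈ 140 kt.
140 kt falls in the Category 5 band.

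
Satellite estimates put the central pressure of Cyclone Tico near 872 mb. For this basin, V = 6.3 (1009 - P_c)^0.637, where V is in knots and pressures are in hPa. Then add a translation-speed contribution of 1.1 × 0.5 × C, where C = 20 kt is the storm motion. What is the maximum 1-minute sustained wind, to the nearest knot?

156 kt

ΔP = 1009 − 872 = 137 mb.
137^0.637 ≈ 22.966.
V ≈ 6.3 × 22.966 ≈ 144.7 kt.
Translation term: 1.1 × 0.5 × 20 = 11 kt.
Corrected V ≈ 155.7 kt → 156 kt.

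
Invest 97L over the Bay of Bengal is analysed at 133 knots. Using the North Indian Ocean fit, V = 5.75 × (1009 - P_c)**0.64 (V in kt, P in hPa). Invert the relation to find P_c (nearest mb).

874 mb

ΔP = (V / 5.75)^(1/0.64) = (133/5.75)^1.562.
133/5.75 = 23.130; 23.130^1.562 ≈ 135.37 mb.
P_c = 1009 − 135.37 = 873.63 ≈ 874 mb.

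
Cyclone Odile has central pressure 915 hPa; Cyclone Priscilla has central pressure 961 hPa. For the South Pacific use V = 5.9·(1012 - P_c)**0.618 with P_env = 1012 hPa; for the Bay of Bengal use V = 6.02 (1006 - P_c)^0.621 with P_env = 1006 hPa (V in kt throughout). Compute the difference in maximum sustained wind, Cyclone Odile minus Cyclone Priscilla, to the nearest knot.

36 kt

Cyclone Odile: ΔP = 97; V ≈ 5.9 × 97^0.618 ≈ 99.70 kt.
Cyclone Priscilla: ΔP = 45; V ≈ 6.02 × 45^0.621 ≈ 64.01 kt.
Difference ≈ 99.70 − 64.01 = 35.69 → 36 kt.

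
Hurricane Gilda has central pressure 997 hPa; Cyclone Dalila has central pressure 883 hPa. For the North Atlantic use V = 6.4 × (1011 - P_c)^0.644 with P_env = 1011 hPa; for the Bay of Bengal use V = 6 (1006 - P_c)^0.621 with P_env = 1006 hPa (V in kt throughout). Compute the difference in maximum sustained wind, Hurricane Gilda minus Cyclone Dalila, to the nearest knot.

Hurricane Gilda: ΔP = 14; V ≈ 6.4 × 14^0.644 ≈ 35.02 kt.
Cyclone Dalila: ΔP = 123; V ≈ 6 × 123^0.621 ≈ 119.12 kt.
Difference ≈ 35.02 − 119.12 = -84.10 → -84 kt.

-84 kt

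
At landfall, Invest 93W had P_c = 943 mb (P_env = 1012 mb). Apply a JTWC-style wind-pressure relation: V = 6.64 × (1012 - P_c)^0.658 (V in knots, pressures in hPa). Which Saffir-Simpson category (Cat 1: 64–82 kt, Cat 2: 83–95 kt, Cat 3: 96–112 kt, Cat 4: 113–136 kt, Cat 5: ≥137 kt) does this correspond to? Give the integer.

3

ΔP = 1012 − 943 = 69 mb.
V ≈ 6.64 × 69^0.658 = 6.64 × 16.22 ≈ 108 kt.
108 kt falls in the Category 3 band.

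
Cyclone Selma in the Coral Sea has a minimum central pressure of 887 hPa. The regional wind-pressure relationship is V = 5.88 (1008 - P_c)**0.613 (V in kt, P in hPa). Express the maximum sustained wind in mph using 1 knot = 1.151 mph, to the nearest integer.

128 mph

ΔP = 1008 − 887 = 121 hPa.
V ≈ 5.88 × 121^0.613 = 5.88 × 18.912 ≈ 111.205 kt.
111.205 × 1.151 ≈ 128.00 mph → 128 mph.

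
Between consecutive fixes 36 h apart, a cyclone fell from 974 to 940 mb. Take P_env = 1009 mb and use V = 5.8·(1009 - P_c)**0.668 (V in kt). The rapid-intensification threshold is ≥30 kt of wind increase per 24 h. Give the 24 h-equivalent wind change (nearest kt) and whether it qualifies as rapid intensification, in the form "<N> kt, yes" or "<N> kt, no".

V₁: ΔP = 35, V ≈ 5.8 × 35^0.668 ≈ 62.35 kt.
V₂: ΔP = 69, V ≈ 5.8 × 69^0.668 ≈ 98.12 kt.
ΔV over 36 h = 35.77 kt → 24 h equivalent = 35.77 × 24/36 ≈ 23.85 kt.
24 kt < 30 kt ⇒ not rapid intensification.

24 kt, no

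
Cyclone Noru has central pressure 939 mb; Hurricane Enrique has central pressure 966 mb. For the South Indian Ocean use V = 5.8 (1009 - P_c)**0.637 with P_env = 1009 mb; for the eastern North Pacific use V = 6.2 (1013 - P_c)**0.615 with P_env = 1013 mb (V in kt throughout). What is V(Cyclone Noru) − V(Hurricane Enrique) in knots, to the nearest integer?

21 kt

Cyclone Noru: ΔP = 70; V ≈ 5.8 × 70^0.637 ≈ 86.85 kt.
Hurricane Enrique: ΔP = 47; V ≈ 6.2 × 47^0.615 ≈ 66.18 kt.
Difference ≈ 86.85 − 66.18 = 20.67 → 21 kt.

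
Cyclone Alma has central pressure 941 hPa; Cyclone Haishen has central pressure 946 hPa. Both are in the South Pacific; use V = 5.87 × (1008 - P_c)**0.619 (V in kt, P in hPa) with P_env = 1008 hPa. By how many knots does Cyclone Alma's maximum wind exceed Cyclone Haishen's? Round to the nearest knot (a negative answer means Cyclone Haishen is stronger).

Cyclone Alma: ΔP = 67; V ≈ 5.87 × 67^0.619 ≈ 79.25 kt.
Cyclone Haishen: ΔP = 62; V ≈ 5.87 × 62^0.619 ≈ 75.53 kt.
Difference ≈ 79.25 − 75.53 = 3.72 → 4 kt.

4 kt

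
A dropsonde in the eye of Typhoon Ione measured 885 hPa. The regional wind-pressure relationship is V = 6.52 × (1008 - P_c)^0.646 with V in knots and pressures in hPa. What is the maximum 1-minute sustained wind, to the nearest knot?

146 kt

ΔP = 1008 − 885 = 123 hPa.
123^0.646 ≈ 22.391.
V ≈ 6.52 × 22.391 ≈ 146.0 kt.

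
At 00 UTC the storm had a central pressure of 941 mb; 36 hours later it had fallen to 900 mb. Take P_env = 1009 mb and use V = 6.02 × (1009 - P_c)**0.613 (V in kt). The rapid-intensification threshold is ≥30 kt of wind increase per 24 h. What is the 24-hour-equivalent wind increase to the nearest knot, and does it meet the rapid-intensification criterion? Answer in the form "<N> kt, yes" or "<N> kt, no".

V₁: ΔP = 68, V ≈ 6.02 × 68^0.613 ≈ 79.97 kt.
V₂: ΔP = 109, V ≈ 6.02 × 109^0.613 ≈ 106.79 kt.
ΔV over 36 h = 26.82 kt → 24 h equivalent = 26.82 × 24/36 ≈ 17.88 kt.
18 kt < 30 kt ⇒ not rapid intensification.

18 kt, no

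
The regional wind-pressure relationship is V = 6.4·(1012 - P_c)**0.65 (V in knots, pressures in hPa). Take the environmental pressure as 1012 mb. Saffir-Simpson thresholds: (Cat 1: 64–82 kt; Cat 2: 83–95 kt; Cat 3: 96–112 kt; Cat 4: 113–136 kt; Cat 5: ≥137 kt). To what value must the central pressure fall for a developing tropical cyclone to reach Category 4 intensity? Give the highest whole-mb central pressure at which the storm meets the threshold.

Category 4 begins at V = 113 kt.
Required ΔP = (113/6.4)^(1/0.65) = 17.656^1.538 ≈ 82.85 mb.
P_c ≤ 1012 − 82.85 = 929.15, so the highest integer P_c is 929 mb.

929 mb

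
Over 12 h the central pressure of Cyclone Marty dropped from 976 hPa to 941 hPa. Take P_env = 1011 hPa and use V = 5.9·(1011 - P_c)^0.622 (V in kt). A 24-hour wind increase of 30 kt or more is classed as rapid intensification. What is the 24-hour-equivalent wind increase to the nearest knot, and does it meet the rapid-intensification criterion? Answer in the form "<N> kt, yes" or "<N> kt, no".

58 kt, yes

V₁: ΔP = 35, V ≈ 5.9 × 35^0.622 ≈ 53.86 kt.
V₂: ΔP = 70, V ≈ 5.9 × 70^0.622 ≈ 82.89 kt.
ΔV over 12 h = 29.03 kt → 24 h equivalent = 29.03 × 24/12 ≈ 58.06 kt.
58 kt ≥ 30 kt ⇒ rapid intensification.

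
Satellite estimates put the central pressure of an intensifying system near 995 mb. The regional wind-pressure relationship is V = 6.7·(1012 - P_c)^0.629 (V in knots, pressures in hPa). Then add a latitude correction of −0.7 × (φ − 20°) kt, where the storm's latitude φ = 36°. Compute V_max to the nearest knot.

29 kt

ΔP = 1012 − 995 = 17 mb.
17^0.629 ≈ 5.942.
V ≈ 6.7 × 5.942 ≈ 39.8 kt.
Latitude correction: −0.7 × (36 − 20) = -11.2 kt.
Corrected V ≈ 28.6 kt → 29 kt.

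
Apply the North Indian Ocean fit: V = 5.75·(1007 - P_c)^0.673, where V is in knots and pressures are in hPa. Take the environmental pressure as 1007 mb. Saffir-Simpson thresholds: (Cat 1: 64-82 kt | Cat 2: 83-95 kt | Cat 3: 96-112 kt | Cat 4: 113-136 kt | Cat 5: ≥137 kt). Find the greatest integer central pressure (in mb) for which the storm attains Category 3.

941 mb

Category 3 begins at V = 96 kt.
Required ΔP = (96/5.75)^(1/0.673) = 16.696^1.486 ≈ 65.56 mb.
P_c ≤ 1007 − 65.56 = 941.44, so the highest integer P_c is 941 mb.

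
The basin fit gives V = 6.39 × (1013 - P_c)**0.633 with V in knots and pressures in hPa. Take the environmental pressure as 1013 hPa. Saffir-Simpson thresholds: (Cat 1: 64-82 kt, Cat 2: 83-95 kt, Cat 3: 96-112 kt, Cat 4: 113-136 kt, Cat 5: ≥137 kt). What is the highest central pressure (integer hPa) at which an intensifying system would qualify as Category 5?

886 hPa

Category 5 begins at V = 137 kt.
Required ΔP = (137/6.39)^(1/0.633) = 21.440^1.580 ≈ 126.77 hPa.
P_c ≤ 1013 − 126.77 = 886.23, so the highest integer P_c is 886 hPa.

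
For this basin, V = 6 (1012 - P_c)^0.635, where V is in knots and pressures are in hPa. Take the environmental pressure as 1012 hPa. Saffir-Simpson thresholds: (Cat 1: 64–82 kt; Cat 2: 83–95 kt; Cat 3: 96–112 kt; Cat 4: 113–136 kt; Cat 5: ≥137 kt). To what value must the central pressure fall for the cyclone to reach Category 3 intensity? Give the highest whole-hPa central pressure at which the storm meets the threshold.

Category 3 begins at V = 96 kt.
Required ΔP = (96/6)^(1/0.635) = 16.000^1.575 ≈ 78.75 hPa.
P_c ≤ 1012 − 78.75 = 933.25, so the highest integer P_c is 933 hPa.

933 hPa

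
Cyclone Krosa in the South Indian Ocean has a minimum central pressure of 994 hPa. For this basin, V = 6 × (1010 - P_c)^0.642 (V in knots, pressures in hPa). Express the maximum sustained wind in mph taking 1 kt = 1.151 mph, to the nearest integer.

ΔP = 1010 − 994 = 16 hPa.
V ≈ 6 × 16^0.642 = 6 × 5.930 ≈ 35.579 kt.
35.579 × 1.151 ≈ 40.95 mph → 41 mph.

41 mph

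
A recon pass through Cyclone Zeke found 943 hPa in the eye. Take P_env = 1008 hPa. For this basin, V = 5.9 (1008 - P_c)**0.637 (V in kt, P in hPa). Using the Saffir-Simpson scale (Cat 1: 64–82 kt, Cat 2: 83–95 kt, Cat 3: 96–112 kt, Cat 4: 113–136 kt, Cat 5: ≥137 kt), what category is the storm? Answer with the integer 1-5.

ΔP = 1008 − 943 = 65 hPa.
V ≈ 5.9 × 65^0.637 = 5.9 × 14.28 ≈ 84 kt.
84 kt falls in the Category 2 band.

2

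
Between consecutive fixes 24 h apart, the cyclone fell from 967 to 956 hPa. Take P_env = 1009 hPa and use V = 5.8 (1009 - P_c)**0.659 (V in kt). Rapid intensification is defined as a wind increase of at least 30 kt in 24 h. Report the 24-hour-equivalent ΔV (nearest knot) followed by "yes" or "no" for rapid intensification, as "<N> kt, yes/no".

V₁: ΔP = 42, V ≈ 5.8 × 42^0.659 ≈ 68.10 kt.
V₂: ΔP = 53, V ≈ 5.8 × 53^0.659 ≈ 79.38 kt.
ΔV over 24 h = 11.28 kt → 24 h equivalent = 11.28 × 24/24 ≈ 11.28 kt.
11 kt < 30 kt ⇒ not rapid intensification.

11 kt, no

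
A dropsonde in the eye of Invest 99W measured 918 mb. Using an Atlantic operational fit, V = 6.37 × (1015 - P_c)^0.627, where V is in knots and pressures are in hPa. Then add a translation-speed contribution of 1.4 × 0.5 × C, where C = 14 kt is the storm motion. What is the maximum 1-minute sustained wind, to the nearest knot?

122 kt

ΔP = 1015 − 918 = 97 mb.
97^0.627 ≈ 17.608.
V ≈ 6.37 × 17.608 ≈ 112.2 kt.
Translation term: 1.4 × 0.5 × 14 = 9.8 kt.
Corrected V ≈ 122 kt → 122 kt.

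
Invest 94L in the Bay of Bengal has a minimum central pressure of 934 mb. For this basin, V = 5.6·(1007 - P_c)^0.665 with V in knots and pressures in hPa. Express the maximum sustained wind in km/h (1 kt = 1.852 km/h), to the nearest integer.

180 km/h

ΔP = 1007 − 934 = 73 mb.
V ≈ 5.6 × 73^0.665 = 5.6 × 17.342 ≈ 97.118 kt.
97.118 × 1.852 ≈ 179.86 km/h → 180 km/h.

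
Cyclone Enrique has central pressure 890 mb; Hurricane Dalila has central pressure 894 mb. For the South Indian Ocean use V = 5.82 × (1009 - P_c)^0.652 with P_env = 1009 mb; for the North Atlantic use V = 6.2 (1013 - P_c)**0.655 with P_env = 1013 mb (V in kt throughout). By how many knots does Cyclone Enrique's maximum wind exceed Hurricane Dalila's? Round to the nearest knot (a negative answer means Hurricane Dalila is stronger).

-11 kt

Cyclone Enrique: ΔP = 119; V ≈ 5.82 × 119^0.652 ≈ 131.27 kt.
Hurricane Dalila: ΔP = 119; V ≈ 6.2 × 119^0.655 ≈ 141.86 kt.
Difference ≈ 131.27 − 141.86 = -10.59 → -11 kt.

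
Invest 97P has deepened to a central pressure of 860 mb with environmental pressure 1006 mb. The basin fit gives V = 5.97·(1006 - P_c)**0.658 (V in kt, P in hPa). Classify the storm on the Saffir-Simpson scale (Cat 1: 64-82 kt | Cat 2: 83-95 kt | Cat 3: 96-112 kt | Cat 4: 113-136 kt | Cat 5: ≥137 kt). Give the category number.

5

ΔP = 1006 − 860 = 146 mb.
V ≈ 5.97 × 146^0.658 = 5.97 × 26.55 ≈ 159 kt.
159 kt falls in the Category 5 band.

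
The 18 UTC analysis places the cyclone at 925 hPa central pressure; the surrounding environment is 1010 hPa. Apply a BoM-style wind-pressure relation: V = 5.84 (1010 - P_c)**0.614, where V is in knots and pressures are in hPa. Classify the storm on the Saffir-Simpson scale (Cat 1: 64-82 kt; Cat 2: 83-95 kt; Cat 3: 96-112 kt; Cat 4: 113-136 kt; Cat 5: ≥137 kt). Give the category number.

ΔP = 1010 − 925 = 85 hPa.
V ≈ 5.84 × 85^0.614 = 5.84 × 15.30 ≈ 89 kt.
89 kt falls in the Category 2 band.

2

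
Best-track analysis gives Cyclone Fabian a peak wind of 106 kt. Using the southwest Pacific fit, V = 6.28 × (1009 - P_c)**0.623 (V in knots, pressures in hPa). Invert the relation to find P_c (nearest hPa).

916 hPa

ΔP = (V / 6.28)^(1/0.623) = (106/6.28)^1.605.
106/6.28 = 16.879; 16.879^1.605 ≈ 93.34 hPa.
P_c = 1009 − 93.34 = 915.66 ≈ 916 hPa.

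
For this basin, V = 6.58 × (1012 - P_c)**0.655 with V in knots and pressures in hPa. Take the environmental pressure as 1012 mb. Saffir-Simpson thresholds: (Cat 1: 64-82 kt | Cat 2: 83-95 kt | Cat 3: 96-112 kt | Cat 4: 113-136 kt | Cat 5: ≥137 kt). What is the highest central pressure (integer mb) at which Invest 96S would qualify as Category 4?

Category 4 begins at V = 113 kt.
Required ΔP = (113/6.58)^(1/0.655) = 17.173^1.527 ≈ 76.78 mb.
P_c ≤ 1012 − 76.78 = 935.22, so the highest integer P_c is 935 mb.

935 mb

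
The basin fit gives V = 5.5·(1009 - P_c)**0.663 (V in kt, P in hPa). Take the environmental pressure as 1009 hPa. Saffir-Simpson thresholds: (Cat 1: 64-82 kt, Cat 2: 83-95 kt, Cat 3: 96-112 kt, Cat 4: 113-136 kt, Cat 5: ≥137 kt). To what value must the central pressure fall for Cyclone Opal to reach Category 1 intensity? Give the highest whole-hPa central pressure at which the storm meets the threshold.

Category 1 begins at V = 64 kt.
Required ΔP = (64/5.5)^(1/0.663) = 11.636^1.508 ≈ 40.51 hPa.
P_c ≤ 1009 − 40.51 = 968.49, so the highest integer P_c is 968 hPa.

968 hPa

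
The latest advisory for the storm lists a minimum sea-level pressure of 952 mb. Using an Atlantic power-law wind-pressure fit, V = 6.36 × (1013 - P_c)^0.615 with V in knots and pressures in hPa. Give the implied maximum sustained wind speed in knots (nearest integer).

80 kt

ΔP = 1013 − 952 = 61 mb.
61^0.615 ≈ 12.531.
V ≈ 6.36 × 12.531 ≈ 79.7 kt.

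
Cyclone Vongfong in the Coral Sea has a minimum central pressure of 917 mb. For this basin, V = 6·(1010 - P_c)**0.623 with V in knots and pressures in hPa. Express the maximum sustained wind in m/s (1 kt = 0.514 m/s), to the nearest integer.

52 m/s

ΔP = 1010 − 917 = 93 mb.
V ≈ 6 × 93^0.623 = 6 × 16.841 ≈ 101.045 kt.
101.045 × 0.514 ≈ 51.94 m/s → 52 m/s.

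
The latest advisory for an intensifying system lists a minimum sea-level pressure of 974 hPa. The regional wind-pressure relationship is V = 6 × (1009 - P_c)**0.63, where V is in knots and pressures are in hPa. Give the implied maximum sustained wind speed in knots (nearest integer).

56 kt

ΔP = 1009 − 974 = 35 hPa.
35^0.63 ≈ 9.392.
V ≈ 6 × 9.392 ≈ 56.4 kt.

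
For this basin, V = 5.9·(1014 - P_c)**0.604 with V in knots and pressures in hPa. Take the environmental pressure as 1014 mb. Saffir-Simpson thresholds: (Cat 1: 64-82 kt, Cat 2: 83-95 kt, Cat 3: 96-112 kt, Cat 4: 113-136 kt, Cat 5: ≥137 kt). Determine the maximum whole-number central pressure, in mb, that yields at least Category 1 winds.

Category 1 begins at V = 64 kt.
Required ΔP = (64/5.9)^(1/0.604) = 10.847^1.656 ≈ 51.77 mb.
P_c ≤ 1014 − 51.77 = 962.23, so the highest integer P_c is 962 mb.

962 mb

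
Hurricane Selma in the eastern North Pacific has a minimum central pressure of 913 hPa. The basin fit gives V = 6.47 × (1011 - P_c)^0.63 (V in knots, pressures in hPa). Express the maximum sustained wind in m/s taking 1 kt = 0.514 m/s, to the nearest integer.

60 m/s

ΔP = 1011 − 913 = 98 hPa.
V ≈ 6.47 × 98^0.63 = 6.47 × 17.967 ≈ 116.246 kt.
116.246 × 0.514 ≈ 59.75 m/s → 60 m/s.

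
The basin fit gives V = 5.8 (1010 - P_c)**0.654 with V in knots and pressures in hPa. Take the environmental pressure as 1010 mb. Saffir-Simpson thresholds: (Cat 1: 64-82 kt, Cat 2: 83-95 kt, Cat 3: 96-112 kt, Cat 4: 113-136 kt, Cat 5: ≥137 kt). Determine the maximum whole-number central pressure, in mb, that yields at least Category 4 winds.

Category 4 begins at V = 113 kt.
Required ΔP = (113/5.8)^(1/0.654) = 19.483^1.529 ≈ 93.74 mb.
P_c ≤ 1010 − 93.74 = 916.26, so the highest integer P_c is 916 mb.

916 mb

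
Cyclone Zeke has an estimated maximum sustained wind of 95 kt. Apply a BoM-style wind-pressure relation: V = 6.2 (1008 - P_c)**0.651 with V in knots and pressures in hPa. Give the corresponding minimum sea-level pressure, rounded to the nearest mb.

ΔP = (V / 6.2)^(1/0.651) = (95/6.2)^1.536.
95/6.2 = 15.323; 15.323^1.536 ≈ 66.19 mb.
P_c = 1008 − 66.19 = 941.81 ≈ 942 mb.

942 mb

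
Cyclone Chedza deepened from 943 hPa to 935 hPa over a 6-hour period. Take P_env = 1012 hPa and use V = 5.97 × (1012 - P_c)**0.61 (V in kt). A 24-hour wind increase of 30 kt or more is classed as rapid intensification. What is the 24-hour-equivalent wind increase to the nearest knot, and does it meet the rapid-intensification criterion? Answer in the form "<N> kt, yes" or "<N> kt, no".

V₁: ΔP = 69, V ≈ 5.97 × 69^0.61 ≈ 79.01 kt.
V₂: ΔP = 77, V ≈ 5.97 × 77^0.61 ≈ 84.48 kt.
ΔV over 6 h = 5.47 kt → 24 h equivalent = 5.47 × 24/6 ≈ 21.88 kt.
22 kt < 30 kt ⇒ not rapid intensification.

22 kt, no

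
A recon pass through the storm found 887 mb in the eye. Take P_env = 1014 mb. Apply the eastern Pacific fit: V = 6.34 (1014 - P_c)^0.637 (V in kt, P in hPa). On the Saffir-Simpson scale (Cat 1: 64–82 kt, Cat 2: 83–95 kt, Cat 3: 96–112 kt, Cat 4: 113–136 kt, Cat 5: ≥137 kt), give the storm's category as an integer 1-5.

5

ΔP = 1014 − 887 = 127 mb.
V ≈ 6.34 × 127^0.637 = 6.34 × 21.88 ≈ 139 kt.
139 kt falls in the Category 5 band.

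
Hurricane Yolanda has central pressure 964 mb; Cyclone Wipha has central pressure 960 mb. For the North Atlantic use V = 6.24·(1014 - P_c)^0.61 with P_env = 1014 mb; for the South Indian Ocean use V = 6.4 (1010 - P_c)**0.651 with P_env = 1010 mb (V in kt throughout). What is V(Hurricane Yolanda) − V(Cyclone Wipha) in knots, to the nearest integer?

-14 kt

Hurricane Yolanda: ΔP = 50; V ≈ 6.24 × 50^0.61 ≈ 67.85 kt.
Cyclone Wipha: ΔP = 50; V ≈ 6.4 × 50^0.651 ≈ 81.70 kt.
Difference ≈ 67.85 − 81.70 = -13.85 → -14 kt.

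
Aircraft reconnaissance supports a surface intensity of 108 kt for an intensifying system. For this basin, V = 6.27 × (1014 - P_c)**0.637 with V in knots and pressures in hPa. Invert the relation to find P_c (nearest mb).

927 mb

ΔP = (V / 6.27)^(1/0.637) = (108/6.27)^1.570.
108/6.27 = 17.225; 17.225^1.570 ≈ 87.21 mb.
P_c = 1014 − 87.21 = 926.79 ≈ 927 mb.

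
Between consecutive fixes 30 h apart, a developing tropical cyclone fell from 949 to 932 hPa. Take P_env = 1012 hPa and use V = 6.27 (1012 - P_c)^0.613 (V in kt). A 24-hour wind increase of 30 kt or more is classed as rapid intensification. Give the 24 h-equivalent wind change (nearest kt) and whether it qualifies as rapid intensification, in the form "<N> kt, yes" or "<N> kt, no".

10 kt, no

V₁: ΔP = 63, V ≈ 6.27 × 63^0.613 ≈ 79.48 kt.
V₂: ΔP = 80, V ≈ 6.27 × 80^0.613 ≈ 92.02 kt.
ΔV over 30 h = 12.54 kt → 24 h equivalent = 12.54 × 24/30 ≈ 10.03 kt.
10 kt < 30 kt ⇒ not rapid intensification.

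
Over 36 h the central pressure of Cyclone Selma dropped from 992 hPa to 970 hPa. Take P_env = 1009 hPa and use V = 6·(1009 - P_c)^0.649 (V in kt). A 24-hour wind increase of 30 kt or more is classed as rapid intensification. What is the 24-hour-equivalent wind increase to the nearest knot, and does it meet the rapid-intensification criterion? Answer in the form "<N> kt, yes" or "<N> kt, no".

18 kt, no

V₁: ΔP = 17, V ≈ 6 × 17^0.649 ≈ 37.73 kt.
V₂: ΔP = 39, V ≈ 6 × 39^0.649 ≈ 64.68 kt.
ΔV over 36 h = 26.95 kt → 24 h equivalent = 26.95 × 24/36 ≈ 17.97 kt.
18 kt < 30 kt ⇒ not rapid intensification.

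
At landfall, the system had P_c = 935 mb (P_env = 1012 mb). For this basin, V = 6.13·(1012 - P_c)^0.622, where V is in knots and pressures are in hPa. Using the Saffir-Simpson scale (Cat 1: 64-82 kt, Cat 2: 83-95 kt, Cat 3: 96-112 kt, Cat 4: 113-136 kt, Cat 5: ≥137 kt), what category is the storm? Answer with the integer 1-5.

ΔP = 1012 − 935 = 77 mb.
V ≈ 6.13 × 77^0.622 = 6.13 × 14.91 ≈ 91 kt.
91 kt falls in the Category 2 band.

2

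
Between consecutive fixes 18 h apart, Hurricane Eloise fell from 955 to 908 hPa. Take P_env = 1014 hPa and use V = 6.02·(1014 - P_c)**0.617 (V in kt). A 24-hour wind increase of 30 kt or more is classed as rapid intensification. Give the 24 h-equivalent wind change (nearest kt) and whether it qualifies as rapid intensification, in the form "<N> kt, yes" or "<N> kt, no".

V₁: ΔP = 59, V ≈ 6.02 × 59^0.617 ≈ 74.51 kt.
V₂: ΔP = 106, V ≈ 6.02 × 106^0.617 ≈ 106.96 kt.
ΔV over 18 h = 32.45 kt → 24 h equivalent = 32.45 × 24/18 ≈ 43.27 kt.
43 kt ≥ 30 kt ⇒ rapid intensification.

43 kt, yes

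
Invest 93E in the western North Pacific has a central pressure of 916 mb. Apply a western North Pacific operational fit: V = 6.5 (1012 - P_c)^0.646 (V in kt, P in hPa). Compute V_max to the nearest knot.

ΔP = 1012 − 916 = 96 mb.
96^0.646 ≈ 19.079.
V ≈ 6.5 × 19.079 ≈ 124.0 kt.

124 kt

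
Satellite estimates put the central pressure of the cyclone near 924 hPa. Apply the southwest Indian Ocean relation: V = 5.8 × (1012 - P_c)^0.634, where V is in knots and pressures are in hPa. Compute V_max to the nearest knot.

ΔP = 1012 − 924 = 88 hPa.
88^0.634 ≈ 17.092.
V ≈ 5.8 × 17.092 ≈ 99.1 kt.

99 kt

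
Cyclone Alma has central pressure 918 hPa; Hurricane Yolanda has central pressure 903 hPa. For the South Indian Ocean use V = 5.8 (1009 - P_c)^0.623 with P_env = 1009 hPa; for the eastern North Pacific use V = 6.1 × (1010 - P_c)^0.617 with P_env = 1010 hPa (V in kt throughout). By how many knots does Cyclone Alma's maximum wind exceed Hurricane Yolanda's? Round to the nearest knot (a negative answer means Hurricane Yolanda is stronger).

-13 kt

Cyclone Alma: ΔP = 91; V ≈ 5.8 × 91^0.623 ≈ 96.36 kt.
Hurricane Yolanda: ΔP = 107; V ≈ 6.1 × 107^0.617 ≈ 109.01 kt.
Difference ≈ 96.36 − 109.01 = -12.65 → -13 kt.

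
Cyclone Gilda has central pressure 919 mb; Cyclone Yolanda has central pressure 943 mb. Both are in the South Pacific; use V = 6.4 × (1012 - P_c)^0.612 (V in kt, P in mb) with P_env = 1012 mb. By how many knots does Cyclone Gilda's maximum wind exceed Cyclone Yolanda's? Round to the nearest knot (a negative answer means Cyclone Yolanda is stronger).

17 kt

Cyclone Gilda: ΔP = 93; V ≈ 6.4 × 93^0.612 ≈ 102.54 kt.
Cyclone Yolanda: ΔP = 69; V ≈ 6.4 × 69^0.612 ≈ 85.42 kt.
Difference ≈ 102.54 − 85.42 = 17.12 → 17 kt.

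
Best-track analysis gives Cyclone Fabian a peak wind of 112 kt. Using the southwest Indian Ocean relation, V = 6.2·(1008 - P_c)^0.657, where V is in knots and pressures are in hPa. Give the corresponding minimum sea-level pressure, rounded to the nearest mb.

ΔP = (V / 6.2)^(1/0.657) = (112/6.2)^1.522.
112/6.2 = 18.065; 18.065^1.522 ≈ 81.84 mb.
P_c = 1008 − 81.84 = 926.16 ≈ 926 mb.

926 mb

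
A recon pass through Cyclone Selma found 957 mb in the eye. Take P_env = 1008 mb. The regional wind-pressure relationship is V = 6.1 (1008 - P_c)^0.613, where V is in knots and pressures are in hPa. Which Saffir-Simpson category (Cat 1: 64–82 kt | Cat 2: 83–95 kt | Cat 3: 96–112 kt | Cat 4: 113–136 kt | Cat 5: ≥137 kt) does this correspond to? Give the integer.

ΔP = 1008 − 957 = 51 mb.
V ≈ 6.1 × 51^0.613 = 6.1 × 11.14 ≈ 68 kt.
68 kt falls in the Category 1 band.

1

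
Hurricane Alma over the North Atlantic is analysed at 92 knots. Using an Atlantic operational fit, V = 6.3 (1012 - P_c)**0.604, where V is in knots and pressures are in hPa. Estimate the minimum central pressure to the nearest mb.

ΔP = (V / 6.3)^(1/0.604) = (92/6.3)^1.656.
92/6.3 = 14.603; 14.603^1.656 ≈ 84.70 mb.
P_c = 1012 − 84.70 = 927.30 ≈ 927 mb.

927 mb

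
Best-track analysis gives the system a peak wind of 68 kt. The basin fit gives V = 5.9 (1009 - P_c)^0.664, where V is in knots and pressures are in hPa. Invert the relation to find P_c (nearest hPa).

ΔP = (V / 5.9)^(1/0.664) = (68/5.9)^1.506.
68/5.9 = 11.525; 11.525^1.506 ≈ 39.71 hPa.
P_c = 1009 − 39.71 = 969.29 ≈ 969 hPa.

969 hPa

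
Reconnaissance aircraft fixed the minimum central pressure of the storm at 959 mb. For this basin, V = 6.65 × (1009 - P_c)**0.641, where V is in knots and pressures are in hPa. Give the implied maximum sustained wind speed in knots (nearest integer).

82 kt

ΔP = 1009 − 959 = 50 mb.
50^0.641 ≈ 12.276.
V ≈ 6.65 × 12.276 ≈ 81.6 kt.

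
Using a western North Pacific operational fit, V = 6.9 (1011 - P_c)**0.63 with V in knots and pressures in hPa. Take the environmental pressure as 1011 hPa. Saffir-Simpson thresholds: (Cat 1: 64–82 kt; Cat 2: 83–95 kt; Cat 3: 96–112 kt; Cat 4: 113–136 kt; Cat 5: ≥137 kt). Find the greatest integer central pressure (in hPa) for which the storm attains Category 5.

896 hPa

Category 5 begins at V = 137 kt.
Required ΔP = (137/6.9)^(1/0.63) = 19.855^1.587 ≈ 114.85 hPa.
P_c ≤ 1011 − 114.85 = 896.15, so the highest integer P_c is 896 hPa.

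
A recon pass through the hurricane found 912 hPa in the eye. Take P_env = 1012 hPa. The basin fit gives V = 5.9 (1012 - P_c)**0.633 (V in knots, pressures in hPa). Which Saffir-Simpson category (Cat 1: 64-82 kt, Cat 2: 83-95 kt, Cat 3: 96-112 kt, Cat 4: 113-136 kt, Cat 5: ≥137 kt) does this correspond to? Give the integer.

ΔP = 1012 − 912 = 100 hPa.
V ≈ 5.9 × 100^0.633 = 5.9 × 18.45 ≈ 109 kt.
109 kt falls in the Category 3 band.

3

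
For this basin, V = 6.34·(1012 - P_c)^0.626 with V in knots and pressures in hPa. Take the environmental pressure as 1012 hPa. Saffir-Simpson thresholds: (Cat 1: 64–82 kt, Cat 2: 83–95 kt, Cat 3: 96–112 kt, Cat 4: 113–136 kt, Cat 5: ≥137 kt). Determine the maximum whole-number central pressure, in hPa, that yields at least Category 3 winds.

935 hPa

Category 3 begins at V = 96 kt.
Required ΔP = (96/6.34)^(1/0.626) = 15.142^1.597 ≈ 76.78 hPa.
P_c ≤ 1012 − 76.78 = 935.22, so the highest integer P_c is 935 hPa.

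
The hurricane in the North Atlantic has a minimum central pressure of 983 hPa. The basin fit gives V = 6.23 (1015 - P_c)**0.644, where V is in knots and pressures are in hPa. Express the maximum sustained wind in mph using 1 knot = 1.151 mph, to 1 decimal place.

66.8 mph

ΔP = 1015 − 983 = 32 hPa.
V ≈ 6.23 × 32^0.644 = 6.23 × 9.318 ≈ 58.050 kt.
58.050 × 1.151 ≈ 66.82 mph → 66.8 mph.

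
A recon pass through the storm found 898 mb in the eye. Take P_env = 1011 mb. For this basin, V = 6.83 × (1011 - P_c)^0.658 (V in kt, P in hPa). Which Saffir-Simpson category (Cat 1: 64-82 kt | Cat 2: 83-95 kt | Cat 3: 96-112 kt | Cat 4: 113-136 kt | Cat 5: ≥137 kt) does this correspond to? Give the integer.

ΔP = 1011 − 898 = 113 mb.
V ≈ 6.83 × 113^0.658 = 6.83 × 22.43 ≈ 153 kt.
153 kt falls in the Category 5 band.

5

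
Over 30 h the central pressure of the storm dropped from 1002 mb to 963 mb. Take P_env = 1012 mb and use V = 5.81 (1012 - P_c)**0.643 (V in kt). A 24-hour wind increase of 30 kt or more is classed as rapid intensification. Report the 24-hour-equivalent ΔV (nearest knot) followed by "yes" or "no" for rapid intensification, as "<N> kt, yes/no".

V₁: ΔP = 10, V ≈ 5.81 × 10^0.643 ≈ 25.54 kt.
V₂: ΔP = 49, V ≈ 5.81 × 49^0.643 ≈ 70.95 kt.
ΔV over 30 h = 45.41 kt → 24 h equivalent = 45.41 × 24/30 ≈ 36.33 kt.
36 kt ≥ 30 kt ⇒ rapid intensification.

36 kt, yes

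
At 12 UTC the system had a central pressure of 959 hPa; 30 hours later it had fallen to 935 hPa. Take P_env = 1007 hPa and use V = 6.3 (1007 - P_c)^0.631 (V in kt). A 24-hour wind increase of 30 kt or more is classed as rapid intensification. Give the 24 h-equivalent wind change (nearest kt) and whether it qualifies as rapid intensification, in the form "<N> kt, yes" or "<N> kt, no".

17 kt, no

V₁: ΔP = 48, V ≈ 6.3 × 48^0.631 ≈ 72.48 kt.
V₂: ΔP = 72, V ≈ 6.3 × 72^0.631 ≈ 93.61 kt.
ΔV over 30 h = 21.13 kt → 24 h equivalent = 21.13 × 24/30 ≈ 16.90 kt.
17 kt < 30 kt ⇒ not rapid intensification.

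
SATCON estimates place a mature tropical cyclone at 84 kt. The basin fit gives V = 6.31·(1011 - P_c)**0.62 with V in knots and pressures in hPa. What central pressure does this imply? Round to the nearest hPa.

946 hPa

ΔP = (V / 6.31)^(1/0.62) = (84/6.31)^1.613.
84/6.31 = 13.312; 13.312^1.613 ≈ 65.06 hPa.
P_c = 1011 − 65.06 = 945.94 ≈ 946 hPa.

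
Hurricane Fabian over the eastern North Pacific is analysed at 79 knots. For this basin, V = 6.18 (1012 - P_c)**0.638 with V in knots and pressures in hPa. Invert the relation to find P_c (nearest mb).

958 mb

ΔP = (V / 6.18)^(1/0.638) = (79/6.18)^1.567.
79/6.18 = 12.783; 12.783^1.567 ≈ 54.27 mb.
P_c = 1012 − 54.27 = 957.73 ≈ 958 mb.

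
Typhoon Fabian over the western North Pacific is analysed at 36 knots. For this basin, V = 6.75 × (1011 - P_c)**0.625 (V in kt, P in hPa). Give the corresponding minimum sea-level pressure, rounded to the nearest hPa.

ΔP = (V / 6.75)^(1/0.625) = (36/6.75)^1.600.
36/6.75 = 5.333; 5.333^1.600 ≈ 14.56 hPa.
P_c = 1011 − 14.56 = 996.44 ≈ 996 hPa.

996 hPa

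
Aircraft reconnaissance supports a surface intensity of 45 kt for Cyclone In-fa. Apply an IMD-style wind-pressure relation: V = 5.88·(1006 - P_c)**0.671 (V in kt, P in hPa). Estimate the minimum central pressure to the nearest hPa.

ΔP = (V / 5.88)^(1/0.671) = (45/5.88)^1.490.
45/5.88 = 7.653; 7.653^1.490 ≈ 20.76 hPa.
P_c = 1006 − 20.76 = 985.24 ≈ 985 hPa.

985 hPa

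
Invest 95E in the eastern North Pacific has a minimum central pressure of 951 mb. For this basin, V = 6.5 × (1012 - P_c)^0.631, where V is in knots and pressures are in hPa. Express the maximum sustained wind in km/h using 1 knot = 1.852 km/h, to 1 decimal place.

161.1 km/h

ΔP = 1012 − 951 = 61 mb.
V ≈ 6.5 × 61^0.631 = 6.5 × 13.383 ≈ 86.987 kt.
86.987 × 1.852 ≈ 161.10 km/h → 161.1 km/h.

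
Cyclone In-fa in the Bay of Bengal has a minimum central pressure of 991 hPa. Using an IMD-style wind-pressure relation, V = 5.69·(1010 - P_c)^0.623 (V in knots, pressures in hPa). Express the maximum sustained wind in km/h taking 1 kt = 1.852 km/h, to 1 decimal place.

66.0 km/h

ΔP = 1010 − 991 = 19 hPa.
V ≈ 5.69 × 19^0.623 = 5.69 × 6.261 ≈ 35.627 kt.
35.627 × 1.852 ≈ 65.98 km/h → 66.0 km/h.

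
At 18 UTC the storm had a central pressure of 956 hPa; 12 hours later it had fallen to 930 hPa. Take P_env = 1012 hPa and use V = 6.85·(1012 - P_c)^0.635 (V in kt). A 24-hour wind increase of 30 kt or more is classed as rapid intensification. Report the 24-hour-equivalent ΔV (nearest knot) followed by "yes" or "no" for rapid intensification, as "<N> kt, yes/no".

48 kt, yes

V₁: ΔP = 56, V ≈ 6.85 × 56^0.635 ≈ 88.27 kt.
V₂: ΔP = 82, V ≈ 6.85 × 82^0.635 ≈ 112.45 kt.
ΔV over 12 h = 24.18 kt → 24 h equivalent = 24.18 × 24/12 ≈ 48.36 kt.
48 kt ≥ 30 kt ⇒ rapid intensification.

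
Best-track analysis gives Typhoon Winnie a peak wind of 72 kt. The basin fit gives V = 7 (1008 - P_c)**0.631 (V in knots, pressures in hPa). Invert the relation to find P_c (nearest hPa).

ΔP = (V / 7)^(1/0.631) = (72/7)^1.585.
72/7 = 10.286; 10.286^1.585 ≈ 40.20 hPa.
P_c = 1008 − 40.20 = 967.80 ≈ 968 hPa.

968 hPa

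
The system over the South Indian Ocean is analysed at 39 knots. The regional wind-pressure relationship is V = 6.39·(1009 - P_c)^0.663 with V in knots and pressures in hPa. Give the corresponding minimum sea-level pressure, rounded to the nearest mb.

ΔP = (V / 6.39)^(1/0.663) = (39/6.39)^1.508.
39/6.39 = 6.103; 6.103^1.508 ≈ 15.31 mb.
P_c = 1009 − 15.31 = 993.69 ≈ 994 mb.

994 mb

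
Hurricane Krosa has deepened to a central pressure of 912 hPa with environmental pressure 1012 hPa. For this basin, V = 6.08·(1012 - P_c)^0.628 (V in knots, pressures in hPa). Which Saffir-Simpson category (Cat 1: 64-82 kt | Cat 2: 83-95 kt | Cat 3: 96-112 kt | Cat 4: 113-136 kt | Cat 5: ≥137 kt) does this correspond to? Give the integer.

3

ΔP = 1012 − 912 = 100 hPa.
V ≈ 6.08 × 100^0.628 = 6.08 × 18.03 ≈ 110 kt.
110 kt falls in the Category 3 band.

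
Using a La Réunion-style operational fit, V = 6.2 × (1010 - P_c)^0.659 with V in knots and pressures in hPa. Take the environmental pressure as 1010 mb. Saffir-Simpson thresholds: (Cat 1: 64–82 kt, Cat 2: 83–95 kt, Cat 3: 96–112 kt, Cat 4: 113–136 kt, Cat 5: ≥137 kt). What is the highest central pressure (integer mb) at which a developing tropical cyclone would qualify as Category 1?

Category 1 begins at V = 64 kt.
Required ΔP = (64/6.2)^(1/0.659) = 10.323^1.517 ≈ 34.54 mb.
P_c ≤ 1010 − 34.54 = 975.46, so the highest integer P_c is 975 mb.

975 mb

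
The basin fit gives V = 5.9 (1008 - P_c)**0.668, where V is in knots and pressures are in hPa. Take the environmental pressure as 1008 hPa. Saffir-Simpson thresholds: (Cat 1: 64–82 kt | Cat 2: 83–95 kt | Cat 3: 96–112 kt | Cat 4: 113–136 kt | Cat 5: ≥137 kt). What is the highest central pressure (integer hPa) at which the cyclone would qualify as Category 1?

972 hPa

Category 1 begins at V = 64 kt.
Required ΔP = (64/5.9)^(1/0.668) = 10.847^1.497 ≈ 35.47 hPa.
P_c ≤ 1008 − 35.47 = 972.53, so the highest integer P_c is 972 hPa.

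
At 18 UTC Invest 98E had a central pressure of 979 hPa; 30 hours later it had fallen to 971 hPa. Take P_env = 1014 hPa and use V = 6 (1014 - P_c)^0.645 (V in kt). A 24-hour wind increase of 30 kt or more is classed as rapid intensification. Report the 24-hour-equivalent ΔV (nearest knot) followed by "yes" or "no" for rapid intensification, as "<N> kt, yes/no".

7 kt, no

V₁: ΔP = 35, V ≈ 6 × 35^0.645 ≈ 59.44 kt.
V₂: ΔP = 43, V ≈ 6 × 43^0.645 ≈ 67.88 kt.
ΔV over 30 h = 8.44 kt → 24 h equivalent = 8.44 × 24/30 ≈ 6.75 kt.
7 kt < 30 kt ⇒ not rapid intensification.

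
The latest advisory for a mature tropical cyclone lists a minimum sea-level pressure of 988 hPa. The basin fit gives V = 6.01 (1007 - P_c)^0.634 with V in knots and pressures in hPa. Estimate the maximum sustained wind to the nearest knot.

39 kt

ΔP = 1007 − 988 = 19 hPa.
19^0.634 ≈ 6.467.
V ≈ 6.01 × 6.467 ≈ 38.9 kt.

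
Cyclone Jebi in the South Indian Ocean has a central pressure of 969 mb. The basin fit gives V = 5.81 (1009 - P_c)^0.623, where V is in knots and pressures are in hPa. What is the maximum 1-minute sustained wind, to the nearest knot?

58 kt

ΔP = 1009 − 969 = 40 mb.
40^0.623 ≈ 9.956.
V ≈ 5.81 × 9.956 ≈ 57.8 kt.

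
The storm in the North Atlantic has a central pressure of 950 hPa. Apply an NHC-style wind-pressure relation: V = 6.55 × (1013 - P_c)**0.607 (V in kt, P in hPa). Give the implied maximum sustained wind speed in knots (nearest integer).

81 kt

ΔP = 1013 − 950 = 63 hPa.
63^0.607 ≈ 12.365.
V ≈ 6.55 × 12.365 ≈ 81.0 kt.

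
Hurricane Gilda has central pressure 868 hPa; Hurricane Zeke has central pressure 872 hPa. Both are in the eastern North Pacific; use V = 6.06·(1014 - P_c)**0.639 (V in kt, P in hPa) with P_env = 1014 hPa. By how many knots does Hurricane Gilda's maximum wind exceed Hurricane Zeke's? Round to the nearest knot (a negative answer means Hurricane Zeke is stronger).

Hurricane Gilda: ΔP = 146; V ≈ 6.06 × 146^0.639 ≈ 146.38 kt.
Hurricane Zeke: ΔP = 142; V ≈ 6.06 × 142^0.639 ≈ 143.81 kt.
Difference ≈ 146.38 − 143.81 = 2.57 → 3 kt.

3 kt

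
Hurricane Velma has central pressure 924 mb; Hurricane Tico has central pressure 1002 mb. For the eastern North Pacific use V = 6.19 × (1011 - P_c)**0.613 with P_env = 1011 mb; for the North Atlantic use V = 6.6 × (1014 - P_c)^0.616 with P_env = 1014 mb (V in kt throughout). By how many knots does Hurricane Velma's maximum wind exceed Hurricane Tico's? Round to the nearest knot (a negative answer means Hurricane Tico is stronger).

65 kt

Hurricane Velma: ΔP = 87; V ≈ 6.19 × 87^0.613 ≈ 95.63 kt.
Hurricane Tico: ΔP = 12; V ≈ 6.6 × 12^0.616 ≈ 30.50 kt.
Difference ≈ 95.63 − 30.50 = 65.13 → 65 kt.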